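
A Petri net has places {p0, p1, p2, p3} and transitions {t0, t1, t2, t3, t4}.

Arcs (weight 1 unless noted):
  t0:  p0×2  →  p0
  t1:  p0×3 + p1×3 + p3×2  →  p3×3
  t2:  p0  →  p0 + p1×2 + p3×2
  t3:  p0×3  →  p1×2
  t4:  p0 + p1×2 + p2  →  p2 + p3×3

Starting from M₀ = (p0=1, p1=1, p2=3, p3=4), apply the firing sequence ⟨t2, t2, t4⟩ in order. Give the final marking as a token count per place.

step 1: fire t2:  (p0=1, p1=1, p2=3, p3=4) → (p0=1, p1=3, p2=3, p3=6)
step 2: fire t2:  (p0=1, p1=3, p2=3, p3=6) → (p0=1, p1=5, p2=3, p3=8)
step 3: fire t4:  (p0=1, p1=5, p2=3, p3=8) → (p0=0, p1=3, p2=3, p3=11)

(p0=0, p1=3, p2=3, p3=11)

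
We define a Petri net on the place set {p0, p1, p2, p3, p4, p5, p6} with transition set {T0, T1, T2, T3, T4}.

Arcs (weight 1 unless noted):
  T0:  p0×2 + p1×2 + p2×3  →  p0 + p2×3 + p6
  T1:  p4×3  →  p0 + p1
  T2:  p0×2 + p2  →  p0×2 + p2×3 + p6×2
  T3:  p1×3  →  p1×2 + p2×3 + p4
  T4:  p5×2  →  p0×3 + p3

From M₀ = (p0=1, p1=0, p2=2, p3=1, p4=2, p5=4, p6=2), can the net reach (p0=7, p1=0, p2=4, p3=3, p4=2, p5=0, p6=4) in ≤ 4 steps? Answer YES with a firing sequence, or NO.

YES — reachable via ⟨T4, T2, T4⟩ (3 firings)

step 1: fire T4:  (p0=1, p1=0, p2=2, p3=1, p4=2, p5=4, p6=2) → (p0=4, p1=0, p2=2, p3=2, p4=2, p5=2, p6=2)
step 2: fire T2:  (p0=4, p1=0, p2=2, p3=2, p4=2, p5=2, p6=2) → (p0=4, p1=0, p2=4, p3=2, p4=2, p5=2, p6=4)
step 3: fire T4:  (p0=4, p1=0, p2=4, p3=2, p4=2, p5=2, p6=4) → (p0=7, p1=0, p2=4, p3=3, p4=2, p5=0, p6=4)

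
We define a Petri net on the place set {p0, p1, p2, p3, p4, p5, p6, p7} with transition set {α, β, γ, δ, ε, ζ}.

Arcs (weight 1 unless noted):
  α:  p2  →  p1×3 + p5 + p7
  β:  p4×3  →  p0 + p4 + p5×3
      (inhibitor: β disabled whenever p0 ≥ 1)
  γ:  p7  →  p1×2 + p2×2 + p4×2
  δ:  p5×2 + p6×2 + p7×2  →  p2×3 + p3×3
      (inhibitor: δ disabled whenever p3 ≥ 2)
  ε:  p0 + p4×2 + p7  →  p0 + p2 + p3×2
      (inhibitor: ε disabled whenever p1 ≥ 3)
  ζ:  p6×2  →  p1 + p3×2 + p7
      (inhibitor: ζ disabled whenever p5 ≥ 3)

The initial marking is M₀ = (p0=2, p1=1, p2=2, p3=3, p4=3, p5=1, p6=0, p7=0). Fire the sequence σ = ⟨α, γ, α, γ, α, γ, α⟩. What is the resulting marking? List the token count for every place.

step 1: fire α:  (p0=2, p1=1, p2=2, p3=3, p4=3, p5=1, p6=0, p7=0) → (p0=2, p1=4, p2=1, p3=3, p4=3, p5=2, p6=0, p7=1)
step 2: fire γ:  (p0=2, p1=4, p2=1, p3=3, p4=3, p5=2, p6=0, p7=1) → (p0=2, p1=6, p2=3, p3=3, p4=5, p5=2, p6=0, p7=0)
step 3: fire α:  (p0=2, p1=6, p2=3, p3=3, p4=5, p5=2, p6=0, p7=0) → (p0=2, p1=9, p2=2, p3=3, p4=5, p5=3, p6=0, p7=1)
step 4: fire γ:  (p0=2, p1=9, p2=2, p3=3, p4=5, p5=3, p6=0, p7=1) → (p0=2, p1=11, p2=4, p3=3, p4=7, p5=3, p6=0, p7=0)
step 5: fire α:  (p0=2, p1=11, p2=4, p3=3, p4=7, p5=3, p6=0, p7=0) → (p0=2, p1=14, p2=3, p3=3, p4=7, p5=4, p6=0, p7=1)
step 6: fire γ:  (p0=2, p1=14, p2=3, p3=3, p4=7, p5=4, p6=0, p7=1) → (p0=2, p1=16, p2=5, p3=3, p4=9, p5=4, p6=0, p7=0)
step 7: fire α:  (p0=2, p1=16, p2=5, p3=3, p4=9, p5=4, p6=0, p7=0) → (p0=2, p1=19, p2=4, p3=3, p4=9, p5=5, p6=0, p7=1)

(p0=2, p1=19, p2=4, p3=3, p4=9, p5=5, p6=0, p7=1)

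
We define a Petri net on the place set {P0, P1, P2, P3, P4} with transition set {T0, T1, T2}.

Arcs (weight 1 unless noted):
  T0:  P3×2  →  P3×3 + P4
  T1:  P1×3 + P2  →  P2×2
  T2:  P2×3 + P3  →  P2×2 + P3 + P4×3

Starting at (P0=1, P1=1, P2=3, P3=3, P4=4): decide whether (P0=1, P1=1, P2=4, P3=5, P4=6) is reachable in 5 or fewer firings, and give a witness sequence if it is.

NO — not reachable within 5 firings

depth 0: 1 marking
depth 1: 3 markings reached so far
depth 2: 5 markings reached so far
depth 3: 7 markings reached so far
depth 4: 9 markings reached so far
depth 5: 11 markings reached so far
target is not among the 11 markings reachable within 5 steps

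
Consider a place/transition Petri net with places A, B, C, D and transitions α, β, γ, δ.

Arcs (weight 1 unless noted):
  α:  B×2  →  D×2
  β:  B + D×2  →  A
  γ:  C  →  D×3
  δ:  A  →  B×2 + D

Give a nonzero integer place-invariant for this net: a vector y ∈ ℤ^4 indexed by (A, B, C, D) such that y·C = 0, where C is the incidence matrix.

y = (A:3, B:1, C:3, D:1)

Incidence matrix C (rows=places, cols=transitions):
        α    β    γ    δ
    A   0    1    0   -1
    B  -2   -1    0    2
    C   0    0   -1    0
    D   2   -2    3    1

Candidate y = [3, 1, 3, 1]; check y·C column-wise:
  col α: 3·0 + 1·-2 + 3·0 + 1·2 = 0
  col β: 3·1 + 1·-1 + 3·0 + 1·-2 = 0
  col γ: 3·0 + 1·0 + 3·-1 + 1·3 = 0
  col δ: 3·-1 + 1·2 + 3·0 + 1·1 = 0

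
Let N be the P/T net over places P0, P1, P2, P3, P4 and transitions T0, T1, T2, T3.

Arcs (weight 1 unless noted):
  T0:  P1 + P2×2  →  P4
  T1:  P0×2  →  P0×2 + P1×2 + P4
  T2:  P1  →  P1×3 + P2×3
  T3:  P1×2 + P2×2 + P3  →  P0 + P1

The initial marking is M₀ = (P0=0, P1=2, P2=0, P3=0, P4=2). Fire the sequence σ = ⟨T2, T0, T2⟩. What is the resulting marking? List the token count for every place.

(P0=0, P1=5, P2=4, P3=0, P4=3)

step 1: fire T2:  (P0=0, P1=2, P2=0, P3=0, P4=2) → (P0=0, P1=4, P2=3, P3=0, P4=2)
step 2: fire T0:  (P0=0, P1=4, P2=3, P3=0, P4=2) → (P0=0, P1=3, P2=1, P3=0, P4=3)
step 3: fire T2:  (P0=0, P1=3, P2=1, P3=0, P4=3) → (P0=0, P1=5, P2=4, P3=0, P4=3)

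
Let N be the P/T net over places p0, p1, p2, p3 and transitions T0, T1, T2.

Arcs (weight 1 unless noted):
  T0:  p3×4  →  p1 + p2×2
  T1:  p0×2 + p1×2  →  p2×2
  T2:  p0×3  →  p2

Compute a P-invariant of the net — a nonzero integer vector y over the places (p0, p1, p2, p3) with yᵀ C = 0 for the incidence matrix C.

y = (p0:1, p1:2, p2:3, p3:2)

Incidence matrix C (rows=places, cols=transitions):
       T0   T1   T2
   p0   0   -2   -3
   p1   1   -2    0
   p2   2    2    1
   p3  -4    0    0

Candidate y = [1, 2, 3, 2]; check y·C column-wise:
  col T0: 1·0 + 2·1 + 3·2 + 2·-4 = 0
  col T1: 1·-2 + 2·-2 + 3·2 + 2·0 = 0
  col T2: 1·-3 + 2·0 + 3·1 + 2·0 = 0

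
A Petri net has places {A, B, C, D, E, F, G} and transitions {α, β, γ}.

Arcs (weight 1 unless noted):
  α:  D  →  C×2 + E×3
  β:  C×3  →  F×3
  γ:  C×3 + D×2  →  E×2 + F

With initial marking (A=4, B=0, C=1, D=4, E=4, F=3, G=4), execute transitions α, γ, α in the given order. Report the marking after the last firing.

step 1: fire α:  (A=4, B=0, C=1, D=4, E=4, F=3, G=4) → (A=4, B=0, C=3, D=3, E=7, F=3, G=4)
step 2: fire γ:  (A=4, B=0, C=3, D=3, E=7, F=3, G=4) → (A=4, B=0, C=0, D=1, E=9, F=4, G=4)
step 3: fire α:  (A=4, B=0, C=0, D=1, E=9, F=4, G=4) → (A=4, B=0, C=2, D=0, E=12, F=4, G=4)

(A=4, B=0, C=2, D=0, E=12, F=4, G=4)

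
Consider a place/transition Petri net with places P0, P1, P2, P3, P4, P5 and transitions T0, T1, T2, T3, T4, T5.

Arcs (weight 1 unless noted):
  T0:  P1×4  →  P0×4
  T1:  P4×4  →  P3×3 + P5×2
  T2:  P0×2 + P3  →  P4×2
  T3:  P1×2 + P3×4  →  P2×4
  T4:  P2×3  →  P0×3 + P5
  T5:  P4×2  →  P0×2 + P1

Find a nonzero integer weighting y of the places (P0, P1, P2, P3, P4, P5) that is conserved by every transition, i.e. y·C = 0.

Incidence matrix C (rows=places, cols=transitions):
       T0   T1   T2   T3   T4   T5
   P0   4    0   -2    0    3    2
   P1  -4    0    0   -2    0    1
   P2   0    0    0    4   -3    0
   P3   0    3   -1   -4    0    0
   P4   0   -4    2    0    0   -2
   P5   0    2    0    0    1    0

Candidate y = [2, 2, 3, 2, 3, 3]; check y·C column-wise:
  col T0: 2·4 + 2·-4 + 3·0 + 2·0 + 3·0 + 3·0 = 0
  col T1: 2·0 + 2·0 + 3·0 + 2·3 + 3·-4 + 3·2 = 0
  col T2: 2·-2 + 2·0 + 3·0 + 2·-1 + 3·2 + 3·0 = 0
  col T3: 2·0 + 2·-2 + 3·4 + 2·-4 + 3·0 + 3·0 = 0
  col T4: 2·3 + 2·0 + 3·-3 + 2·0 + 3·0 + 3·1 = 0
  col T5: 2·2 + 2·1 + 3·0 + 2·0 + 3·-2 + 3·0 = 0

y = (P0:2, P1:2, P2:3, P3:2, P4:3, P5:3)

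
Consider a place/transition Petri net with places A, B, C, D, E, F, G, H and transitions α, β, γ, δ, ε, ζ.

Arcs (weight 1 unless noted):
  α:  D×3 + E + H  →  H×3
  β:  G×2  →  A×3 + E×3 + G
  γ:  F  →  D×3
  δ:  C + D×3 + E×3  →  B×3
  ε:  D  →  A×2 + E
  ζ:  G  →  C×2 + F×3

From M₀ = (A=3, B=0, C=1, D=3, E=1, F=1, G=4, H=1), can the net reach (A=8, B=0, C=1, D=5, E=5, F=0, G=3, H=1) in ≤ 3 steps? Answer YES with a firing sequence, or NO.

step 1: fire β:  (A=3, B=0, C=1, D=3, E=1, F=1, G=4, H=1) → (A=6, B=0, C=1, D=3, E=4, F=1, G=3, H=1)
step 2: fire γ:  (A=6, B=0, C=1, D=3, E=4, F=1, G=3, H=1) → (A=6, B=0, C=1, D=6, E=4, F=0, G=3, H=1)
step 3: fire ε:  (A=6, B=0, C=1, D=6, E=4, F=0, G=3, H=1) → (A=8, B=0, C=1, D=5, E=5, F=0, G=3, H=1)

YES — reachable via ⟨β, γ, ε⟩ (3 firings)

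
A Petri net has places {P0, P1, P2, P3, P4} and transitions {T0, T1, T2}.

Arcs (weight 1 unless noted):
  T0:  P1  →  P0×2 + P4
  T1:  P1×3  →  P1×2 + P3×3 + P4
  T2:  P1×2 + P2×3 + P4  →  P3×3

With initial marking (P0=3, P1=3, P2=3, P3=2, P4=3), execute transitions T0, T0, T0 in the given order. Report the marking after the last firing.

step 1: fire T0:  (P0=3, P1=3, P2=3, P3=2, P4=3) → (P0=5, P1=2, P2=3, P3=2, P4=4)
step 2: fire T0:  (P0=5, P1=2, P2=3, P3=2, P4=4) → (P0=7, P1=1, P2=3, P3=2, P4=5)
step 3: fire T0:  (P0=7, P1=1, P2=3, P3=2, P4=5) → (P0=9, P1=0, P2=3, P3=2, P4=6)

(P0=9, P1=0, P2=3, P3=2, P4=6)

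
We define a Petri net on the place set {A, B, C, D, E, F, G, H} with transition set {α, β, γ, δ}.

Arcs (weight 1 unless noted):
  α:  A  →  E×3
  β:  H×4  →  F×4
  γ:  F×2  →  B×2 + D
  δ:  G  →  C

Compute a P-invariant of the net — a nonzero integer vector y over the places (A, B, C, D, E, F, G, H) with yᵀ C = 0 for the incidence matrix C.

y = (A:0, B:1, C:0, D:-2, E:0, F:0, G:0, H:0)

Incidence matrix C (rows=places, cols=transitions):
        α    β    γ    δ
    A  -1    0    0    0
    B   0    0    2    0
    C   0    0    0    1
    D   0    0    1    0
    E   3    0    0    0
    F   0    4   -2    0
    G   0    0    0   -1
    H   0   -4    0    0

Candidate y = [0, 1, 0, -2, 0, 0, 0, 0]; check y·C column-wise:
  col α: 0·-1 + 1·0 + -2·0 + 0·3 = 0
  col β: 1·0 + -2·0 + 0·4 + 0·-4 = 0
  col γ: 1·2 + -2·1 + 0·-2 = 0
  col δ: 1·0 + 0·1 + -2·0 + 0·-1 = 0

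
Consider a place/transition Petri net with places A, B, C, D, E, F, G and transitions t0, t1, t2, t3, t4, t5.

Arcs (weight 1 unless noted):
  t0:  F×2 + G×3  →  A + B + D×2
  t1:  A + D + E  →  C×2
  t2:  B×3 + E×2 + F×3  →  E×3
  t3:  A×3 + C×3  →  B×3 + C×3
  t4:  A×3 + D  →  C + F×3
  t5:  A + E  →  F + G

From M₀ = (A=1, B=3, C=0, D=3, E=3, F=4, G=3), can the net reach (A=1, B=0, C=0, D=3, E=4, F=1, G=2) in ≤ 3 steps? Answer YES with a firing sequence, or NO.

NO — not reachable within 3 firings

depth 0: 1 marking
depth 1: 5 markings reached so far
depth 2: 9 markings reached so far
depth 3: 13 markings reached so far
target is not among the 13 markings reachable within 3 steps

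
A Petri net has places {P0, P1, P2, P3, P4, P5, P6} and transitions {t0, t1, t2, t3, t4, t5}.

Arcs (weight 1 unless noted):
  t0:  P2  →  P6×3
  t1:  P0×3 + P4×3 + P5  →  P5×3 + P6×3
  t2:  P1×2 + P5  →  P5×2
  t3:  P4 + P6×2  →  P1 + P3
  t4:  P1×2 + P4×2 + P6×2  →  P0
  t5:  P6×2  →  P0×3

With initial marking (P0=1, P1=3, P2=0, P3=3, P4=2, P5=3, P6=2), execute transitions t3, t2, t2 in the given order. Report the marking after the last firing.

step 1: fire t3:  (P0=1, P1=3, P2=0, P3=3, P4=2, P5=3, P6=2) → (P0=1, P1=4, P2=0, P3=4, P4=1, P5=3, P6=0)
step 2: fire t2:  (P0=1, P1=4, P2=0, P3=4, P4=1, P5=3, P6=0) → (P0=1, P1=2, P2=0, P3=4, P4=1, P5=4, P6=0)
step 3: fire t2:  (P0=1, P1=2, P2=0, P3=4, P4=1, P5=4, P6=0) → (P0=1, P1=0, P2=0, P3=4, P4=1, P5=5, P6=0)

(P0=1, P1=0, P2=0, P3=4, P4=1, P5=5, P6=0)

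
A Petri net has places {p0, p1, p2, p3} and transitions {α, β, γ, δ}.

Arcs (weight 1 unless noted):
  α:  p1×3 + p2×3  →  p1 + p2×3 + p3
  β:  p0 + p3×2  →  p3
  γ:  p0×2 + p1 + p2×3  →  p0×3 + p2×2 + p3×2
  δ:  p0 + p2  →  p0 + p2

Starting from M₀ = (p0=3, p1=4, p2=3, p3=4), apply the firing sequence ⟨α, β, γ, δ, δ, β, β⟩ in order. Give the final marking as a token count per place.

step 1: fire α:  (p0=3, p1=4, p2=3, p3=4) → (p0=3, p1=2, p2=3, p3=5)
step 2: fire β:  (p0=3, p1=2, p2=3, p3=5) → (p0=2, p1=2, p2=3, p3=4)
step 3: fire γ:  (p0=2, p1=2, p2=3, p3=4) → (p0=3, p1=1, p2=2, p3=6)
step 4: fire δ:  (p0=3, p1=1, p2=2, p3=6) → (p0=3, p1=1, p2=2, p3=6)
step 5: fire δ:  (p0=3, p1=1, p2=2, p3=6) → (p0=3, p1=1, p2=2, p3=6)
step 6: fire β:  (p0=3, p1=1, p2=2, p3=6) → (p0=2, p1=1, p2=2, p3=5)
step 7: fire β:  (p0=2, p1=1, p2=2, p3=5) → (p0=1, p1=1, p2=2, p3=4)

(p0=1, p1=1, p2=2, p3=4)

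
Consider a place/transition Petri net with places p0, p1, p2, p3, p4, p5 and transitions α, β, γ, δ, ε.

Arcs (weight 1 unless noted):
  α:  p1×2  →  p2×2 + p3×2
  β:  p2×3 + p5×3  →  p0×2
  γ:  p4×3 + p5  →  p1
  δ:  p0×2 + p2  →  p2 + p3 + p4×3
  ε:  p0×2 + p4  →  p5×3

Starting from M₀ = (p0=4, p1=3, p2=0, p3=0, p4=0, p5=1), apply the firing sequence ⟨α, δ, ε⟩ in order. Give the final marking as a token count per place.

(p0=0, p1=1, p2=2, p3=3, p4=2, p5=4)

step 1: fire α:  (p0=4, p1=3, p2=0, p3=0, p4=0, p5=1) → (p0=4, p1=1, p2=2, p3=2, p4=0, p5=1)
step 2: fire δ:  (p0=4, p1=1, p2=2, p3=2, p4=0, p5=1) → (p0=2, p1=1, p2=2, p3=3, p4=3, p5=1)
step 3: fire ε:  (p0=2, p1=1, p2=2, p3=3, p4=3, p5=1) → (p0=0, p1=1, p2=2, p3=3, p4=2, p5=4)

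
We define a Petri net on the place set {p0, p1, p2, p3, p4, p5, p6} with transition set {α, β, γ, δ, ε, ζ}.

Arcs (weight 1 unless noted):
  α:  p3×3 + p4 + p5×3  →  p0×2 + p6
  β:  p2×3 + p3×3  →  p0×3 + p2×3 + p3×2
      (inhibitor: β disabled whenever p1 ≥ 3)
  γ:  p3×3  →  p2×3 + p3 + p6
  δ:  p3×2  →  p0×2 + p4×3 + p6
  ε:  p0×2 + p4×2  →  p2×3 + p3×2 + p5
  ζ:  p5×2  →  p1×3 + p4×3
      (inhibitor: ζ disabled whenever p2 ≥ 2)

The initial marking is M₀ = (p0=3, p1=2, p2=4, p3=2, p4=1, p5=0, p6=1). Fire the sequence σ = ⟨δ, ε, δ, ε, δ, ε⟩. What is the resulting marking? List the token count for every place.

step 1: fire δ:  (p0=3, p1=2, p2=4, p3=2, p4=1, p5=0, p6=1) → (p0=5, p1=2, p2=4, p3=0, p4=4, p5=0, p6=2)
step 2: fire ε:  (p0=5, p1=2, p2=4, p3=0, p4=4, p5=0, p6=2) → (p0=3, p1=2, p2=7, p3=2, p4=2, p5=1, p6=2)
step 3: fire δ:  (p0=3, p1=2, p2=7, p3=2, p4=2, p5=1, p6=2) → (p0=5, p1=2, p2=7, p3=0, p4=5, p5=1, p6=3)
step 4: fire ε:  (p0=5, p1=2, p2=7, p3=0, p4=5, p5=1, p6=3) → (p0=3, p1=2, p2=10, p3=2, p4=3, p5=2, p6=3)
step 5: fire δ:  (p0=3, p1=2, p2=10, p3=2, p4=3, p5=2, p6=3) → (p0=5, p1=2, p2=10, p3=0, p4=6, p5=2, p6=4)
step 6: fire ε:  (p0=5, p1=2, p2=10, p3=0, p4=6, p5=2, p6=4) → (p0=3, p1=2, p2=13, p3=2, p4=4, p5=3, p6=4)

(p0=3, p1=2, p2=13, p3=2, p4=4, p5=3, p6=4)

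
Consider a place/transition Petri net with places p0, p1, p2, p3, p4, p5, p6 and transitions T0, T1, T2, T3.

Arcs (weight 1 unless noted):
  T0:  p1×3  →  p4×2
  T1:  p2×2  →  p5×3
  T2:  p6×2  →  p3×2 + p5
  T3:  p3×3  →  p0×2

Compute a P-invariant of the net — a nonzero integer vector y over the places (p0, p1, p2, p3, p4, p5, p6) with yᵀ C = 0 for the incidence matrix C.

Incidence matrix C (rows=places, cols=transitions):
       T0   T1   T2   T3
   p0   0    0    0    2
   p1  -3    0    0    0
   p2   0   -2    0    0
   p3   0    0    2   -3
   p4   2    0    0    0
   p5   0    3    1    0
   p6   0    0   -2    0

Candidate y = [0, 2, 0, 0, 3, 0, 0]; check y·C column-wise:
  col T0: 2·-3 + 3·2 = 0
  col T1: 2·0 + 0·-2 + 3·0 + 0·3 = 0
  col T2: 2·0 + 0·2 + 3·0 + 0·1 + 0·-2 = 0
  col T3: 0·2 + 2·0 + 0·-3 + 3·0 = 0

y = (p0:0, p1:2, p2:0, p3:0, p4:3, p5:0, p6:0)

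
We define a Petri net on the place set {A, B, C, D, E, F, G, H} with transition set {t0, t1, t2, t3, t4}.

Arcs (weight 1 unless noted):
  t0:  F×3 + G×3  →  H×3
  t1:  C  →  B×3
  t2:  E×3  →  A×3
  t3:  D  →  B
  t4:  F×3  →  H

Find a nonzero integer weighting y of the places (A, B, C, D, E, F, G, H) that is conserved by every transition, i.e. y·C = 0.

y = (A:0, B:1, C:3, D:1, E:0, F:0, G:0, H:0)

Incidence matrix C (rows=places, cols=transitions):
       t0   t1   t2   t3   t4
    A   0    0    3    0    0
    B   0    3    0    1    0
    C   0   -1    0    0    0
    D   0    0    0   -1    0
    E   0    0   -3    0    0
    F  -3    0    0    0   -3
    G  -3    0    0    0    0
    H   3    0    0    0    1

Candidate y = [0, 1, 3, 1, 0, 0, 0, 0]; check y·C column-wise:
  col t0: 1·0 + 3·0 + 1·0 + 0·-3 + 0·-3 + 0·3 = 0
  col t1: 1·3 + 3·-1 + 1·0 = 0
  col t2: 0·3 + 1·0 + 3·0 + 1·0 + 0·-3 = 0
  col t3: 1·1 + 3·0 + 1·-1 = 0
  col t4: 1·0 + 3·0 + 1·0 + 0·-3 + 0·1 = 0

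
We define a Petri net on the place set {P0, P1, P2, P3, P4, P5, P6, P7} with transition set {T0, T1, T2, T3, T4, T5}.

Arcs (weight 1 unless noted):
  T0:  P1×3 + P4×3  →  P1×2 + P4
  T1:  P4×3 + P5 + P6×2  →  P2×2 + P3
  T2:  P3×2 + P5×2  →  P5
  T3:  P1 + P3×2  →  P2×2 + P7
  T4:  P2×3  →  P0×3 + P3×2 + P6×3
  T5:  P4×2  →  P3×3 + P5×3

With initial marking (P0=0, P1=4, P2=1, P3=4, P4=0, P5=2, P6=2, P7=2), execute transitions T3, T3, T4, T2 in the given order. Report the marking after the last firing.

step 1: fire T3:  (P0=0, P1=4, P2=1, P3=4, P4=0, P5=2, P6=2, P7=2) → (P0=0, P1=3, P2=3, P3=2, P4=0, P5=2, P6=2, P7=3)
step 2: fire T3:  (P0=0, P1=3, P2=3, P3=2, P4=0, P5=2, P6=2, P7=3) → (P0=0, P1=2, P2=5, P3=0, P4=0, P5=2, P6=2, P7=4)
step 3: fire T4:  (P0=0, P1=2, P2=5, P3=0, P4=0, P5=2, P6=2, P7=4) → (P0=3, P1=2, P2=2, P3=2, P4=0, P5=2, P6=5, P7=4)
step 4: fire T2:  (P0=3, P1=2, P2=2, P3=2, P4=0, P5=2, P6=5, P7=4) → (P0=3, P1=2, P2=2, P3=0, P4=0, P5=1, P6=5, P7=4)

(P0=3, P1=2, P2=2, P3=0, P4=0, P5=1, P6=5, P7=4)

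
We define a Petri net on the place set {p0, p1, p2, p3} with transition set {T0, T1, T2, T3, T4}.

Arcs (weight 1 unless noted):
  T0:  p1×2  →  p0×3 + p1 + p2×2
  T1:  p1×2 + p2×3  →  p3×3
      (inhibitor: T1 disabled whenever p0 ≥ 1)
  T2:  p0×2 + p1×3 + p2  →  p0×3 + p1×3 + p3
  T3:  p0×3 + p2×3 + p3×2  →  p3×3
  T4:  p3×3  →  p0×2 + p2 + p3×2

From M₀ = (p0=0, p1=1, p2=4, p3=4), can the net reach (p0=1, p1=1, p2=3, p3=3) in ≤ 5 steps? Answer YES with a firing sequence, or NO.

step 1: fire T4:  (p0=0, p1=1, p2=4, p3=4) → (p0=2, p1=1, p2=5, p3=3)
step 2: fire T4:  (p0=2, p1=1, p2=5, p3=3) → (p0=4, p1=1, p2=6, p3=2)
step 3: fire T3:  (p0=4, p1=1, p2=6, p3=2) → (p0=1, p1=1, p2=3, p3=3)

YES — reachable via ⟨T4, T4, T3⟩ (3 firings)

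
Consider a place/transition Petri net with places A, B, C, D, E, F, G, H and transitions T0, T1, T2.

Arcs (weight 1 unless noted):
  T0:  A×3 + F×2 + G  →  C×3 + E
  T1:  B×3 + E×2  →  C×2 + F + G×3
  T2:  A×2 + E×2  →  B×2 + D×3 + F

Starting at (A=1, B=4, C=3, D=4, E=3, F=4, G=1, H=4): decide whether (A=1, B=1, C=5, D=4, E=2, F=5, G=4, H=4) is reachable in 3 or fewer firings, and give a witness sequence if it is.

depth 0: 1 marking
depth 1: 2 markings reached so far
depth 2: 2 markings reached so far
(frontier empty at depth 2; search complete)
target is not among the 2 markings reachable within 3 steps

NO — not reachable within 3 firings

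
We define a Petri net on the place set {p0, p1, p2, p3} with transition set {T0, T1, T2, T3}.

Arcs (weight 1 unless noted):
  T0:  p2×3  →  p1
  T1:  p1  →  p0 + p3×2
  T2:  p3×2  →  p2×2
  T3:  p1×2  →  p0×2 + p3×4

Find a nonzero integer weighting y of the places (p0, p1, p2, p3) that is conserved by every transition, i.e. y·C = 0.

y = (p0:1, p1:3, p2:1, p3:1)

Incidence matrix C (rows=places, cols=transitions):
       T0   T1   T2   T3
   p0   0    1    0    2
   p1   1   -1    0   -2
   p2  -3    0    2    0
   p3   0    2   -2    4

Candidate y = [1, 3, 1, 1]; check y·C column-wise:
  col T0: 1·0 + 3·1 + 1·-3 + 1·0 = 0
  col T1: 1·1 + 3·-1 + 1·0 + 1·2 = 0
  col T2: 1·0 + 3·0 + 1·2 + 1·-2 = 0
  col T3: 1·2 + 3·-2 + 1·0 + 1·4 = 0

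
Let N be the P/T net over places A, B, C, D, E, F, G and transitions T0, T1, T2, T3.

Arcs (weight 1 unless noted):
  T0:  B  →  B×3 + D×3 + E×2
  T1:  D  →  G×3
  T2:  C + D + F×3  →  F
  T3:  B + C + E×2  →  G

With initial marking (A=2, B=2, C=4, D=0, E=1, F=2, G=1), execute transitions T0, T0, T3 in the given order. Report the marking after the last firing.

(A=2, B=5, C=3, D=6, E=3, F=2, G=2)

step 1: fire T0:  (A=2, B=2, C=4, D=0, E=1, F=2, G=1) → (A=2, B=4, C=4, D=3, E=3, F=2, G=1)
step 2: fire T0:  (A=2, B=4, C=4, D=3, E=3, F=2, G=1) → (A=2, B=6, C=4, D=6, E=5, F=2, G=1)
step 3: fire T3:  (A=2, B=6, C=4, D=6, E=5, F=2, G=1) → (A=2, B=5, C=3, D=6, E=3, F=2, G=2)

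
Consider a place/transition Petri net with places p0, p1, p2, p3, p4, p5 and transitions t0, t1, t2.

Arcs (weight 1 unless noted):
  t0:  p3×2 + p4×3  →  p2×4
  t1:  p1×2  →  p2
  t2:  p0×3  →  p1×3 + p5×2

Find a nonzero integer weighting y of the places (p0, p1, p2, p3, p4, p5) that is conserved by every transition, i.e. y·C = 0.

Incidence matrix C (rows=places, cols=transitions):
       t0   t1   t2
   p0   0    0   -3
   p1   0   -2    3
   p2   4    1    0
   p3  -2    0    0
   p4  -3    0    0
   p5   0    0    2

Candidate y = [1, 1, 2, 4, 0, 0]; check y·C column-wise:
  col t0: 1·0 + 1·0 + 2·4 + 4·-2 + 0·-3 = 0
  col t1: 1·0 + 1·-2 + 2·1 + 4·0 = 0
  col t2: 1·-3 + 1·3 + 2·0 + 4·0 + 0·2 = 0

y = (p0:1, p1:1, p2:2, p3:4, p4:0, p5:0)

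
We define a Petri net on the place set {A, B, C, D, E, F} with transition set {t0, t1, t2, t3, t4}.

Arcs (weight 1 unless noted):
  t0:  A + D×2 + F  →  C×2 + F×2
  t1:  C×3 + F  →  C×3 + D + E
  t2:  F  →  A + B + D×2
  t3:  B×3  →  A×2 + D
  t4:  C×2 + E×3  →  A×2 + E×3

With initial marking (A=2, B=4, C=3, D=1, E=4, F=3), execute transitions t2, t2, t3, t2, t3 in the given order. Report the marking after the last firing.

(A=9, B=1, C=3, D=9, E=4, F=0)

step 1: fire t2:  (A=2, B=4, C=3, D=1, E=4, F=3) → (A=3, B=5, C=3, D=3, E=4, F=2)
step 2: fire t2:  (A=3, B=5, C=3, D=3, E=4, F=2) → (A=4, B=6, C=3, D=5, E=4, F=1)
step 3: fire t3:  (A=4, B=6, C=3, D=5, E=4, F=1) → (A=6, B=3, C=3, D=6, E=4, F=1)
step 4: fire t2:  (A=6, B=3, C=3, D=6, E=4, F=1) → (A=7, B=4, C=3, D=8, E=4, F=0)
step 5: fire t3:  (A=7, B=4, C=3, D=8, E=4, F=0) → (A=9, B=1, C=3, D=9, E=4, F=0)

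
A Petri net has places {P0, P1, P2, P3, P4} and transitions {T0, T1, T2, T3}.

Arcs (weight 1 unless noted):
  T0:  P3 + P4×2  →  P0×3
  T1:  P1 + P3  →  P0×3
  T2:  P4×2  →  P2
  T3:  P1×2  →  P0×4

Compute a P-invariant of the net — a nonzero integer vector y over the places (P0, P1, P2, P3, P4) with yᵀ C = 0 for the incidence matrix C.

Incidence matrix C (rows=places, cols=transitions):
       T0   T1   T2   T3
   P0   3    3    0    4
   P1   0   -1    0   -2
   P2   0    0    1    0
   P3  -1   -1    0    0
   P4  -2    0   -2    0

Candidate y = [1, 2, 2, 1, 1]; check y·C column-wise:
  col T0: 1·3 + 2·0 + 2·0 + 1·-1 + 1·-2 = 0
  col T1: 1·3 + 2·-1 + 2·0 + 1·-1 + 1·0 = 0
  col T2: 1·0 + 2·0 + 2·1 + 1·0 + 1·-2 = 0
  col T3: 1·4 + 2·-2 + 2·0 + 1·0 + 1·0 = 0

y = (P0:1, P1:2, P2:2, P3:1, P4:1)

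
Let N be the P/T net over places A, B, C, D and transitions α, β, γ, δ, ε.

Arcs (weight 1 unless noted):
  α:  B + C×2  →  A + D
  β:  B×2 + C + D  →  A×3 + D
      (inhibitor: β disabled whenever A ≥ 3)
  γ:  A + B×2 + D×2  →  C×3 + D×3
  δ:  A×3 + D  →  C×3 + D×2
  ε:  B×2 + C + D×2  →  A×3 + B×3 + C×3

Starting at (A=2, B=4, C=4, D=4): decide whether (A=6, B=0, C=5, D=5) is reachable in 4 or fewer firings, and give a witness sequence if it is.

NO — not reachable within 4 firings

depth 0: 1 marking
depth 1: 5 markings reached so far
depth 2: 17 markings reached so far
depth 3: 34 markings reached so far
depth 4: 58 markings reached so far
target is not among the 58 markings reachable within 4 steps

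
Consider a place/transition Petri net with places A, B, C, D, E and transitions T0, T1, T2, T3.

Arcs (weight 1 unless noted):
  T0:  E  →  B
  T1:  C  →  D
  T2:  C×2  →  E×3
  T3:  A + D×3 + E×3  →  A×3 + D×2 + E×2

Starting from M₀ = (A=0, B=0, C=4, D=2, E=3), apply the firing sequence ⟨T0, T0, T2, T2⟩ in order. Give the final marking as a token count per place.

(A=0, B=2, C=0, D=2, E=7)

step 1: fire T0:  (A=0, B=0, C=4, D=2, E=3) → (A=0, B=1, C=4, D=2, E=2)
step 2: fire T0:  (A=0, B=1, C=4, D=2, E=2) → (A=0, B=2, C=4, D=2, E=1)
step 3: fire T2:  (A=0, B=2, C=4, D=2, E=1) → (A=0, B=2, C=2, D=2, E=4)
step 4: fire T2:  (A=0, B=2, C=2, D=2, E=4) → (A=0, B=2, C=0, D=2, E=7)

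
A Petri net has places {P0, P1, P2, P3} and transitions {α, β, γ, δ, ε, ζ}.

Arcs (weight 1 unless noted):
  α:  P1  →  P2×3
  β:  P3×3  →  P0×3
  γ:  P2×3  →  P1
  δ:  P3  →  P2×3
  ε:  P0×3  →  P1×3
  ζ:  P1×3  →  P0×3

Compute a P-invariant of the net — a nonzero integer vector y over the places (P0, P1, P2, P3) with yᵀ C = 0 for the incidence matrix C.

Incidence matrix C (rows=places, cols=transitions):
        α    β    γ    δ    ε    ζ
   P0   0    3    0    0   -3    3
   P1  -1    0    1    0    3   -3
   P2   3    0   -3    3    0    0
   P3   0   -3    0   -1    0    0

Candidate y = [3, 3, 1, 3]; check y·C column-wise:
  col α: 3·0 + 3·-1 + 1·3 + 3·0 = 0
  col β: 3·3 + 3·0 + 1·0 + 3·-3 = 0
  col γ: 3·0 + 3·1 + 1·-3 + 3·0 = 0
  col δ: 3·0 + 3·0 + 1·3 + 3·-1 = 0
  col ε: 3·-3 + 3·3 + 1·0 + 3·0 = 0
  col ζ: 3·3 + 3·-3 + 1·0 + 3·0 = 0

y = (P0:3, P1:3, P2:1, P3:3)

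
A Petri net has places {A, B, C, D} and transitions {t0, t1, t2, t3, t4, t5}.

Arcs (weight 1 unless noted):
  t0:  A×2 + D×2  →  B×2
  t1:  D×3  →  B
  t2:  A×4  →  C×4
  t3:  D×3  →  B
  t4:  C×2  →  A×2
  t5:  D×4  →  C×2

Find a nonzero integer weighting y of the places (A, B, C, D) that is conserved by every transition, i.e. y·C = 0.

Incidence matrix C (rows=places, cols=transitions):
       t0   t1   t2   t3   t4   t5
    A  -2    0   -4    0    2    0
    B   2    1    0    1    0    0
    C   0    0    4    0   -2    2
    D  -2   -3    0   -3    0   -4

Candidate y = [2, 3, 2, 1]; check y·C column-wise:
  col t0: 2·-2 + 3·2 + 2·0 + 1·-2 = 0
  col t1: 2·0 + 3·1 + 2·0 + 1·-3 = 0
  col t2: 2·-4 + 3·0 + 2·4 + 1·0 = 0
  col t3: 2·0 + 3·1 + 2·0 + 1·-3 = 0
  col t4: 2·2 + 3·0 + 2·-2 + 1·0 = 0
  col t5: 2·0 + 3·0 + 2·2 + 1·-4 = 0

y = (A:2, B:3, C:2, D:1)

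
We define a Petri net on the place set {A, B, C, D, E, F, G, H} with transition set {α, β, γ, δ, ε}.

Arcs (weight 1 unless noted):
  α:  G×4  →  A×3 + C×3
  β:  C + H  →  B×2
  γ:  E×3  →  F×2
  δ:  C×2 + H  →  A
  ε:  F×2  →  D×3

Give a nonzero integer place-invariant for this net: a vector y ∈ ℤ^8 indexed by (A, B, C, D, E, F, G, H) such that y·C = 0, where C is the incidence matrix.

y = (A:0, B:0, C:0, D:2, E:2, F:3, G:0, H:0)

Incidence matrix C (rows=places, cols=transitions):
        α    β    γ    δ    ε
    A   3    0    0    1    0
    B   0    2    0    0    0
    C   3   -1    0   -2    0
    D   0    0    0    0    3
    E   0    0   -3    0    0
    F   0    0    2    0   -2
    G  -4    0    0    0    0
    H   0   -1    0   -1    0

Candidate y = [0, 0, 0, 2, 2, 3, 0, 0]; check y·C column-wise:
  col α: 0·3 + 0·3 + 2·0 + 2·0 + 3·0 + 0·-4 = 0
  col β: 0·2 + 0·-1 + 2·0 + 2·0 + 3·0 + 0·-1 = 0
  col γ: 2·0 + 2·-3 + 3·2 = 0
  col δ: 0·1 + 0·-2 + 2·0 + 2·0 + 3·0 + 0·-1 = 0
  col ε: 2·3 + 2·0 + 3·-2 = 0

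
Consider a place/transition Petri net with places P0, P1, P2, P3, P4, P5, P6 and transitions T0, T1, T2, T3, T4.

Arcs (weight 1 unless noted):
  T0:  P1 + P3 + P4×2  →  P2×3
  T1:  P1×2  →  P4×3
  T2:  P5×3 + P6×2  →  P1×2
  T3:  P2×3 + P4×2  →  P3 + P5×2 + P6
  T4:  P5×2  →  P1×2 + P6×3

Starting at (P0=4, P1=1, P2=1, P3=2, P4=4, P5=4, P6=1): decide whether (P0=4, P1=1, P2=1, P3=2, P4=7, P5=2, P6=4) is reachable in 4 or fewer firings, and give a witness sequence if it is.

YES — reachable via ⟨T4, T1⟩ (2 firings)

step 1: fire T4:  (P0=4, P1=1, P2=1, P3=2, P4=4, P5=4, P6=1) → (P0=4, P1=3, P2=1, P3=2, P4=4, P5=2, P6=4)
step 2: fire T1:  (P0=4, P1=3, P2=1, P3=2, P4=4, P5=2, P6=4) → (P0=4, P1=1, P2=1, P3=2, P4=7, P5=2, P6=4)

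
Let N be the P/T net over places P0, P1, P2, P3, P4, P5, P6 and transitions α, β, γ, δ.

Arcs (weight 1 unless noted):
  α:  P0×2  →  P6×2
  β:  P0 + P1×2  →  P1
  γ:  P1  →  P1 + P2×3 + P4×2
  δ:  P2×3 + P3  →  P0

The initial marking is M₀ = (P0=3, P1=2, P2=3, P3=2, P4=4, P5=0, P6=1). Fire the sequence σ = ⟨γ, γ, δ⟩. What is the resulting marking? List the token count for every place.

(P0=4, P1=2, P2=6, P3=1, P4=8, P5=0, P6=1)

step 1: fire γ:  (P0=3, P1=2, P2=3, P3=2, P4=4, P5=0, P6=1) → (P0=3, P1=2, P2=6, P3=2, P4=6, P5=0, P6=1)
step 2: fire γ:  (P0=3, P1=2, P2=6, P3=2, P4=6, P5=0, P6=1) → (P0=3, P1=2, P2=9, P3=2, P4=8, P5=0, P6=1)
step 3: fire δ:  (P0=3, P1=2, P2=9, P3=2, P4=8, P5=0, P6=1) → (P0=4, P1=2, P2=6, P3=1, P4=8, P5=0, P6=1)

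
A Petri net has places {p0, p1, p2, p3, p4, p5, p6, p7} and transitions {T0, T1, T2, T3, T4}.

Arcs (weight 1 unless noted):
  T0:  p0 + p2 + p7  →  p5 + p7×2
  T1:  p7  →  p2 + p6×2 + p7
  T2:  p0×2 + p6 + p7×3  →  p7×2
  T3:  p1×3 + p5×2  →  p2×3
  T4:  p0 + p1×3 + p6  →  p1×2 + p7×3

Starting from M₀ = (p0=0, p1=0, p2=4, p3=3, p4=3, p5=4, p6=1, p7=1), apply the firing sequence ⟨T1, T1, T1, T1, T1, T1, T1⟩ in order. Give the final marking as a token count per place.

step 1: fire T1:  (p0=0, p1=0, p2=4, p3=3, p4=3, p5=4, p6=1, p7=1) → (p0=0, p1=0, p2=5, p3=3, p4=3, p5=4, p6=3, p7=1)
step 2: fire T1:  (p0=0, p1=0, p2=5, p3=3, p4=3, p5=4, p6=3, p7=1) → (p0=0, p1=0, p2=6, p3=3, p4=3, p5=4, p6=5, p7=1)
step 3: fire T1:  (p0=0, p1=0, p2=6, p3=3, p4=3, p5=4, p6=5, p7=1) → (p0=0, p1=0, p2=7, p3=3, p4=3, p5=4, p6=7, p7=1)
step 4: fire T1:  (p0=0, p1=0, p2=7, p3=3, p4=3, p5=4, p6=7, p7=1) → (p0=0, p1=0, p2=8, p3=3, p4=3, p5=4, p6=9, p7=1)
step 5: fire T1:  (p0=0, p1=0, p2=8, p3=3, p4=3, p5=4, p6=9, p7=1) → (p0=0, p1=0, p2=9, p3=3, p4=3, p5=4, p6=11, p7=1)
step 6: fire T1:  (p0=0, p1=0, p2=9, p3=3, p4=3, p5=4, p6=11, p7=1) → (p0=0, p1=0, p2=10, p3=3, p4=3, p5=4, p6=13, p7=1)
step 7: fire T1:  (p0=0, p1=0, p2=10, p3=3, p4=3, p5=4, p6=13, p7=1) → (p0=0, p1=0, p2=11, p3=3, p4=3, p5=4, p6=15, p7=1)

(p0=0, p1=0, p2=11, p3=3, p4=3, p5=4, p6=15, p7=1)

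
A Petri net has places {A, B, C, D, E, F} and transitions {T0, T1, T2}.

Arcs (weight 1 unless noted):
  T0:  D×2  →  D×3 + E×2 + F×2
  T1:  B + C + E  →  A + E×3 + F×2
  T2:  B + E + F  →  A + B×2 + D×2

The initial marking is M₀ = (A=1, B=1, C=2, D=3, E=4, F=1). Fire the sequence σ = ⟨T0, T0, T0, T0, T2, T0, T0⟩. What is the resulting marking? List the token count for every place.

(A=2, B=2, C=2, D=11, E=15, F=12)

step 1: fire T0:  (A=1, B=1, C=2, D=3, E=4, F=1) → (A=1, B=1, C=2, D=4, E=6, F=3)
step 2: fire T0:  (A=1, B=1, C=2, D=4, E=6, F=3) → (A=1, B=1, C=2, D=5, E=8, F=5)
step 3: fire T0:  (A=1, B=1, C=2, D=5, E=8, F=5) → (A=1, B=1, C=2, D=6, E=10, F=7)
step 4: fire T0:  (A=1, B=1, C=2, D=6, E=10, F=7) → (A=1, B=1, C=2, D=7, E=12, F=9)
step 5: fire T2:  (A=1, B=1, C=2, D=7, E=12, F=9) → (A=2, B=2, C=2, D=9, E=11, F=8)
step 6: fire T0:  (A=2, B=2, C=2, D=9, E=11, F=8) → (A=2, B=2, C=2, D=10, E=13, F=10)
step 7: fire T0:  (A=2, B=2, C=2, D=10, E=13, F=10) → (A=2, B=2, C=2, D=11, E=15, F=12)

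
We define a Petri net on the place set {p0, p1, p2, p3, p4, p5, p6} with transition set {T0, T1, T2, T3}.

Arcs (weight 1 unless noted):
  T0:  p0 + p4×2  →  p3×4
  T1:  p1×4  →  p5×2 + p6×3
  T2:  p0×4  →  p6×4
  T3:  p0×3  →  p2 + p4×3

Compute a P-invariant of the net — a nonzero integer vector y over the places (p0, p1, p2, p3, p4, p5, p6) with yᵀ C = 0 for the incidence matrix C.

y = (p0:0, p1:0, p2:6, p3:-1, p4:-2, p5:0, p6:0)

Incidence matrix C (rows=places, cols=transitions):
       T0   T1   T2   T3
   p0  -1    0   -4   -3
   p1   0   -4    0    0
   p2   0    0    0    1
   p3   4    0    0    0
   p4  -2    0    0    3
   p5   0    2    0    0
   p6   0    3    4    0

Candidate y = [0, 0, 6, -1, -2, 0, 0]; check y·C column-wise:
  col T0: 0·-1 + 6·0 + -1·4 + -2·-2 = 0
  col T1: 0·-4 + 6·0 + -1·0 + -2·0 + 0·2 + 0·3 = 0
  col T2: 0·-4 + 6·0 + -1·0 + -2·0 + 0·4 = 0
  col T3: 0·-3 + 6·1 + -1·0 + -2·3 = 0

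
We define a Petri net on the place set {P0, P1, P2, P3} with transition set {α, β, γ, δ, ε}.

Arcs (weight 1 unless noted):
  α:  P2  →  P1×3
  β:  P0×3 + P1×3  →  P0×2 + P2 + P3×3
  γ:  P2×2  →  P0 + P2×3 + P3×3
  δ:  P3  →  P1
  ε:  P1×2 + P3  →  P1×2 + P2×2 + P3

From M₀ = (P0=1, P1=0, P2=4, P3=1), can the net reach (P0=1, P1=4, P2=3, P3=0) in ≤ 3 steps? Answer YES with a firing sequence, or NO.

step 1: fire α:  (P0=1, P1=0, P2=4, P3=1) → (P0=1, P1=3, P2=3, P3=1)
step 2: fire δ:  (P0=1, P1=3, P2=3, P3=1) → (P0=1, P1=4, P2=3, P3=0)

YES — reachable via ⟨α, δ⟩ (2 firings)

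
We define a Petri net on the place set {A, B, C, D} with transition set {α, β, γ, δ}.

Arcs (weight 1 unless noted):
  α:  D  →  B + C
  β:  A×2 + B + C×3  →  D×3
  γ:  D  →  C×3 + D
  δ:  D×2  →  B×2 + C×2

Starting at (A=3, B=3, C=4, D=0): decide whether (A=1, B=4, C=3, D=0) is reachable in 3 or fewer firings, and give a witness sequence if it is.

depth 0: 1 marking
depth 1: 2 markings reached so far
depth 2: 5 markings reached so far
depth 3: 9 markings reached so far
target is not among the 9 markings reachable within 3 steps

NO — not reachable within 3 firings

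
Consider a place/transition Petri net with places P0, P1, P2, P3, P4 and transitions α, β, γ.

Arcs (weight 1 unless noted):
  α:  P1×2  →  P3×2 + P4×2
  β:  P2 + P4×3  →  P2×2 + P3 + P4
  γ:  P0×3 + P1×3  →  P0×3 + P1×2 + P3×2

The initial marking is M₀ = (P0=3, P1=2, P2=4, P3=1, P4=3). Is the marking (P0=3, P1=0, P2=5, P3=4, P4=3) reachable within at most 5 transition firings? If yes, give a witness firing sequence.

YES — reachable via ⟨α, β⟩ (2 firings)

step 1: fire α:  (P0=3, P1=2, P2=4, P3=1, P4=3) → (P0=3, P1=0, P2=4, P3=3, P4=5)
step 2: fire β:  (P0=3, P1=0, P2=4, P3=3, P4=5) → (P0=3, P1=0, P2=5, P3=4, P4=3)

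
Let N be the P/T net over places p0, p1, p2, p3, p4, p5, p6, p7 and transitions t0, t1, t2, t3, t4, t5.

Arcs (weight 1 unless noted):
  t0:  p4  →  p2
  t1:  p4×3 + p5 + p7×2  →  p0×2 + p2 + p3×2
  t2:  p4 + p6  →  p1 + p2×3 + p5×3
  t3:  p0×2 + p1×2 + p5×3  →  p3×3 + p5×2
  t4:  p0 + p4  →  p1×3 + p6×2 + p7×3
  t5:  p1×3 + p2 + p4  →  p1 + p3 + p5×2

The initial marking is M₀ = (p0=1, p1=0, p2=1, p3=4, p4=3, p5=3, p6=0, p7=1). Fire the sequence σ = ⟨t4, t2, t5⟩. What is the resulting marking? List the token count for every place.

step 1: fire t4:  (p0=1, p1=0, p2=1, p3=4, p4=3, p5=3, p6=0, p7=1) → (p0=0, p1=3, p2=1, p3=4, p4=2, p5=3, p6=2, p7=4)
step 2: fire t2:  (p0=0, p1=3, p2=1, p3=4, p4=2, p5=3, p6=2, p7=4) → (p0=0, p1=4, p2=4, p3=4, p4=1, p5=6, p6=1, p7=4)
step 3: fire t5:  (p0=0, p1=4, p2=4, p3=4, p4=1, p5=6, p6=1, p7=4) → (p0=0, p1=2, p2=3, p3=5, p4=0, p5=8, p6=1, p7=4)

(p0=0, p1=2, p2=3, p3=5, p4=0, p5=8, p6=1, p7=4)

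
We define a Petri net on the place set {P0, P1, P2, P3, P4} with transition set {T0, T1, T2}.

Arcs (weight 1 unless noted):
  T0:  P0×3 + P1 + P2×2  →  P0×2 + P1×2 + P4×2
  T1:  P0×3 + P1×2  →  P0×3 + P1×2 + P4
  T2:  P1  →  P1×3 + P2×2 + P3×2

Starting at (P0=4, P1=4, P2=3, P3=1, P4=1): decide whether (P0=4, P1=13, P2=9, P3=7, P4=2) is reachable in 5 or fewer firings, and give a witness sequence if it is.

depth 0: 1 marking
depth 1: 4 markings reached so far
depth 2: 9 markings reached so far
depth 3: 17 markings reached so far
depth 4: 28 markings reached so far
depth 5: 42 markings reached so far
target is not among the 42 markings reachable within 5 steps

NO — not reachable within 5 firings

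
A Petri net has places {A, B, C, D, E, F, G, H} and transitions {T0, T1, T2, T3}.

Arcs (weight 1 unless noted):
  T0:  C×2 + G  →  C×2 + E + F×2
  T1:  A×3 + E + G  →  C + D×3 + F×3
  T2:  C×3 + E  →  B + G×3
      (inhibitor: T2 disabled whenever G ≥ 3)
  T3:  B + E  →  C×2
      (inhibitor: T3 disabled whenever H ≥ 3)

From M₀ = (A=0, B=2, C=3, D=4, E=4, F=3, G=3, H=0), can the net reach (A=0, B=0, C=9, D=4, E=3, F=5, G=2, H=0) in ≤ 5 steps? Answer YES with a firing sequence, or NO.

NO — not reachable within 5 firings

depth 0: 1 marking
depth 1: 3 markings reached so far
depth 2: 7 markings reached so far
depth 3: 12 markings reached so far
depth 4: 17 markings reached so far
depth 5: 21 markings reached so far
target is not among the 21 markings reachable within 5 steps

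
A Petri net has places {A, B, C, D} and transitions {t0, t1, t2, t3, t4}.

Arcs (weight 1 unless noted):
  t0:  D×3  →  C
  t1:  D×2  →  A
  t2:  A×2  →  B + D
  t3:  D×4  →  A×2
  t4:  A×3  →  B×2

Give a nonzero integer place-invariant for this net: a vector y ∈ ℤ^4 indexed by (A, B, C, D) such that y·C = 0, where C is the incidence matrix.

y = (A:2, B:3, C:3, D:1)

Incidence matrix C (rows=places, cols=transitions):
       t0   t1   t2   t3   t4
    A   0    1   -2    2   -3
    B   0    0    1    0    2
    C   1    0    0    0    0
    D  -3   -2    1   -4    0

Candidate y = [2, 3, 3, 1]; check y·C column-wise:
  col t0: 2·0 + 3·0 + 3·1 + 1·-3 = 0
  col t1: 2·1 + 3·0 + 3·0 + 1·-2 = 0
  col t2: 2·-2 + 3·1 + 3·0 + 1·1 = 0
  col t3: 2·2 + 3·0 + 3·0 + 1·-4 = 0
  col t4: 2·-3 + 3·2 + 3·0 + 1·0 = 0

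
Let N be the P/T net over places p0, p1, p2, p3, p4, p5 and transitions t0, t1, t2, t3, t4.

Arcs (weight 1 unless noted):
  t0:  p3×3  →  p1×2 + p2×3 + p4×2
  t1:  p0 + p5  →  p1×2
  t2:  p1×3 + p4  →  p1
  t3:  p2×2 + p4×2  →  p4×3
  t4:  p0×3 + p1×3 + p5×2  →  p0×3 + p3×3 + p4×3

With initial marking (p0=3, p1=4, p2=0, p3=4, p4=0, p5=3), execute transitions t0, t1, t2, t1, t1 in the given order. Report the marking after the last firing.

(p0=0, p1=10, p2=3, p3=1, p4=1, p5=0)

step 1: fire t0:  (p0=3, p1=4, p2=0, p3=4, p4=0, p5=3) → (p0=3, p1=6, p2=3, p3=1, p4=2, p5=3)
step 2: fire t1:  (p0=3, p1=6, p2=3, p3=1, p4=2, p5=3) → (p0=2, p1=8, p2=3, p3=1, p4=2, p5=2)
step 3: fire t2:  (p0=2, p1=8, p2=3, p3=1, p4=2, p5=2) → (p0=2, p1=6, p2=3, p3=1, p4=1, p5=2)
step 4: fire t1:  (p0=2, p1=6, p2=3, p3=1, p4=1, p5=2) → (p0=1, p1=8, p2=3, p3=1, p4=1, p5=1)
step 5: fire t1:  (p0=1, p1=8, p2=3, p3=1, p4=1, p5=1) → (p0=0, p1=10, p2=3, p3=1, p4=1, p5=0)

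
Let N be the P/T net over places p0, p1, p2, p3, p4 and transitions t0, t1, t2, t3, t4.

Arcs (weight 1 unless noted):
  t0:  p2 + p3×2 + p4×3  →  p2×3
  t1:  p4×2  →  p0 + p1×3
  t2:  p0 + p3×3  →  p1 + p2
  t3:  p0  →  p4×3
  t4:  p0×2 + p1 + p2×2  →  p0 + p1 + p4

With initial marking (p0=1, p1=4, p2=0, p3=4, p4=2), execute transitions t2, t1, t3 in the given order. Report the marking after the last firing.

(p0=0, p1=8, p2=1, p3=1, p4=3)

step 1: fire t2:  (p0=1, p1=4, p2=0, p3=4, p4=2) → (p0=0, p1=5, p2=1, p3=1, p4=2)
step 2: fire t1:  (p0=0, p1=5, p2=1, p3=1, p4=2) → (p0=1, p1=8, p2=1, p3=1, p4=0)
step 3: fire t3:  (p0=1, p1=8, p2=1, p3=1, p4=0) → (p0=0, p1=8, p2=1, p3=1, p4=3)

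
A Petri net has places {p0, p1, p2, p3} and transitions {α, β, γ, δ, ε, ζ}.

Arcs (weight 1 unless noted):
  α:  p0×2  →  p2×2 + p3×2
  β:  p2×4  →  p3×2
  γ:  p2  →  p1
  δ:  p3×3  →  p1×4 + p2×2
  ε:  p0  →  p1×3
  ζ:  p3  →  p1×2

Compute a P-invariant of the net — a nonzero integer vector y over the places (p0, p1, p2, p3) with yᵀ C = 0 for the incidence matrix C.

y = (p0:3, p1:1, p2:1, p3:2)

Incidence matrix C (rows=places, cols=transitions):
        α    β    γ    δ    ε    ζ
   p0  -2    0    0    0   -1    0
   p1   0    0    1    4    3    2
   p2   2   -4   -1    2    0    0
   p3   2    2    0   -3    0   -1

Candidate y = [3, 1, 1, 2]; check y·C column-wise:
  col α: 3·-2 + 1·0 + 1·2 + 2·2 = 0
  col β: 3·0 + 1·0 + 1·-4 + 2·2 = 0
  col γ: 3·0 + 1·1 + 1·-1 + 2·0 = 0
  col δ: 3·0 + 1·4 + 1·2 + 2·-3 = 0
  col ε: 3·-1 + 1·3 + 1·0 + 2·0 = 0
  col ζ: 3·0 + 1·2 + 1·0 + 2·-1 = 0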